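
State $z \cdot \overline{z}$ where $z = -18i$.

z * conjugate(z) = |z|^2 = a^2 + b^2
= 0^2 + (-18)^2 = 324


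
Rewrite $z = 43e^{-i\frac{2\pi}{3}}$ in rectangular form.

a = r cos θ = 43 * -1/2 = -43/2
b = r sin θ = 43 * -sqrt(3)/2 = -43*sqrt(3)/2
z = -43/2 - (43*sqrt(3)/2)i


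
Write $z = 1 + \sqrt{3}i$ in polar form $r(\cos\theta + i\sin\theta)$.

r = |z| = sqrt(a^2 + b^2) = sqrt((1)^2 + (sqrt(3))^2) = sqrt(1 + 3) = sqrt(4) = 2
θ = arctan(b/a) = arctan(1.7321/1) (quadrant-adjusted) = 60°
z = 2(cos 60° + i sin 60°)


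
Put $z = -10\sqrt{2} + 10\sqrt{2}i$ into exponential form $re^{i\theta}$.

r = |z| = sqrt((-10*sqrt(2))^2 + (10*sqrt(2))^2) = sqrt(200 + 200) = sqrt(400) = 20
θ = arctan(b/a) = arctan(14.1421/-14.1421) (quadrant-adjusted) = 135° = 3π/4
z = 20e^(i*3π/4)


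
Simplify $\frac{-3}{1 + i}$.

Multiply numerator and denominator by conjugate (1 - i):
= (-3)(1 - i) / (1^2 + 1^2)
= (-3 + 3i) / 2
= -3/2 + (3/2)i


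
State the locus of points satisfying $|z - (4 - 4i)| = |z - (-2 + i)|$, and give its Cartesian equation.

|z - z1| = |z - z2| means z is equidistant from z1 and z2,
i.e. the perpendicular bisector of the segment from (4, -4) to (-2, 1) (midpoint (1, -3/2)).
With z = x + yi, square both sides:
(x - 4)^2 + (y - (-4))^2 = (x - (-2))^2 + (y - 1)^2
The x^2 and y^2 terms cancel: -12x + 10y = 5 - 32 = -27
Simplify: 12x - 10y = 27
Locus: Perpendicular bisector of the segment from (4, -4) to (-2, 1): the line 12x - 10y = 27


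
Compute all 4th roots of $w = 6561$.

|w| = 6561, arg(w) = 0°
Root modulus = 6561^(1/4) = 9
Root arguments: θ_k = (0° + 360°k)/4 for k = 0, 1, ..., 3
Roots: 9, 9i, -9, -9i


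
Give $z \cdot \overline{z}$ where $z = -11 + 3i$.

z * conjugate(z) = |z|^2 = a^2 + b^2
= (-11)^2 + 3^2 = 130


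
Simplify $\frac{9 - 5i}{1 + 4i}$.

Multiply numerator and denominator by conjugate (1 - 4i):
= (9 - 5i)(1 - 4i) / (1^2 + 4^2)
= (-11 - 41i) / 17
= -11/17 - (41/17)i


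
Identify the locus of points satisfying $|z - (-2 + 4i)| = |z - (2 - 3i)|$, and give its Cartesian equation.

|z - z1| = |z - z2| means z is equidistant from z1 and z2,
i.e. the perpendicular bisector of the segment from (-2, 4) to (2, -3) (midpoint (0, 1/2)).
With z = x + yi, square both sides:
(x - (-2))^2 + (y - 4)^2 = (x - 2)^2 + (y - (-3))^2
The x^2 and y^2 terms cancel: 8x + (-14)y = 13 - 20 = -7
Simplify: 8x - 14y = -7
Locus: Perpendicular bisector of the segment from (-2, 4) to (2, -3): the line 8x - 14y = -7


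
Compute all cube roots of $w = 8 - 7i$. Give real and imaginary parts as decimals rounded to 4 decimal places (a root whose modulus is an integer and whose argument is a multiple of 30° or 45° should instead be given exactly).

|w| = sqrt(113) ≈ 10.630146, arg(w) ≈ 318.814075°
Root modulus = sqrt(113)^(1/3) ≈ 2.198770
Root arguments: θ_k = (arg(w) + 360°k)/3 for k = 0, 1, ..., 2
Compute each root as (root modulus)(cos θ_k + i sin θ_k) using full-precision intermediates, then round to 4 decimal places.
Roots: -0.6161 + 2.1107i, -1.5199 - 1.5889i, 2.1360 - 0.5218i


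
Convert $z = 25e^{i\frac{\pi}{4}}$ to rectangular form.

a = r cos θ = 25 * sqrt(2)/2 = 25*sqrt(2)/2
b = r sin θ = 25 * sqrt(2)/2 = 25*sqrt(2)/2
z = 25*sqrt(2)/2 + (25*sqrt(2)/2)i


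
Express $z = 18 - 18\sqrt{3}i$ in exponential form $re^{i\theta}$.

r = |z| = sqrt((18)^2 + (-18*sqrt(3))^2) = sqrt(324 + 972) = sqrt(1296) = 36
θ = arctan(b/a) = arctan(-31.1769/18) (quadrant-adjusted) = -60° = -π/3
z = 36e^(-i*π/3)


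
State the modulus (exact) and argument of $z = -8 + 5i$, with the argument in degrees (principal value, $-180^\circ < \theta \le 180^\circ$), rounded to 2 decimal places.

|z| = sqrt((-8)^2 + 5^2) = sqrt(89)
arg(z) = arctan(b/a) = arctan(5/-8) (quadrant-adjusted) = 147.99°


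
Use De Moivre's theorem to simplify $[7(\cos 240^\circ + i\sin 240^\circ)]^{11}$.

By De Moivre: z^n = r^n(cos(nθ) + i sin(nθ))
= 7^11(cos(11*240°) + i sin(11*240°))
= 1977326743(cos 120° + i sin 120°)
= -1977326743/2 + (1977326743*sqrt(3)/2)i


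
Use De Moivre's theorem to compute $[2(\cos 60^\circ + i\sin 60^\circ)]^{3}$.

By De Moivre: z^n = r^n(cos(nθ) + i sin(nθ))
= 2^3(cos(3*60°) + i sin(3*60°))
= 8(cos 180° + i sin 180°)
= -8


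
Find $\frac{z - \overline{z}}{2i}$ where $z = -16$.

z - conjugate(z) = 2bi
(z - conjugate(z))/(2i) = 2bi/(2i) = b = 0


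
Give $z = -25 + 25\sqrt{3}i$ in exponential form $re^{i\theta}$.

r = |z| = sqrt((-25)^2 + (25*sqrt(3))^2) = sqrt(625 + 1875) = sqrt(2500) = 50
θ = arctan(b/a) = arctan(43.3013/-25) (quadrant-adjusted) = 120° = 2π/3
z = 50e^(i*2π/3)


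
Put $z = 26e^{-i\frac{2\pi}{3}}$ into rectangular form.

a = r cos θ = 26 * -1/2 = -13
b = r sin θ = 26 * -sqrt(3)/2 = -13*sqrt(3)
z = -13 - 13*sqrt(3)i


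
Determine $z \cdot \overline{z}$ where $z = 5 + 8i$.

z * conjugate(z) = |z|^2 = a^2 + b^2
= 5^2 + 8^2 = 89


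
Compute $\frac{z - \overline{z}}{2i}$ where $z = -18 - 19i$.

z - conjugate(z) = 2bi
(z - conjugate(z))/(2i) = 2bi/(2i) = b = -19


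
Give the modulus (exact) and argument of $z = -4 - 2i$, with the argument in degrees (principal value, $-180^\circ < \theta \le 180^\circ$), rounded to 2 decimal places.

|z| = sqrt((-4)^2 + (-2)^2) = sqrt(20)
arg(z) = arctan(b/a) = arctan(-2/-4) (quadrant-adjusted) = -153.43°


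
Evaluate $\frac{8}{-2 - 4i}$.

Multiply numerator and denominator by conjugate (-2 + 4i):
= (8)(-2 + 4i) / ((-2)^2 + (-4)^2)
= (-16 + 32i) / 20
Divide through by 4: (-4 + 8i) / 5
= -4/5 + (8/5)i


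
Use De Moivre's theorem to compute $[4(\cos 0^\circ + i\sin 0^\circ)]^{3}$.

By De Moivre: z^n = r^n(cos(nθ) + i sin(nθ))
= 4^3(cos(3*0°) + i sin(3*0°))
= 64(cos 0° + i sin 0°)
= 64


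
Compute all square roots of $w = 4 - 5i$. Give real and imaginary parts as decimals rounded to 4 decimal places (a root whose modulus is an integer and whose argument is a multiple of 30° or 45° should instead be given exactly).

|w| = sqrt(41) ≈ 6.403124, arg(w) ≈ 308.659808°
Root modulus = sqrt(41)^(1/2) ≈ 2.530440
Root arguments: θ_k = (arg(w) + 360°k)/2 for k = 0, 1, ..., 1
Compute each root as (root modulus)(cos θ_k + i sin θ_k) using full-precision intermediates, then round to 4 decimal places.
Roots: -2.2807 + 1.0962i, 2.2807 - 1.0962i


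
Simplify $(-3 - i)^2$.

(a + bi)^2 = a^2 - b^2 + 2abi
= (-3)^2 - (-1)^2 + 2*(-3)*(-1)i
= 8 + 6i


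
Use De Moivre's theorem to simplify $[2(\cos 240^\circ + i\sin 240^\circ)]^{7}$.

By De Moivre: z^n = r^n(cos(nθ) + i sin(nθ))
= 2^7(cos(7*240°) + i sin(7*240°))
= 128(cos 240° + i sin 240°)
= -64 - 64*sqrt(3)i


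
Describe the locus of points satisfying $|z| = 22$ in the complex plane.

|z| = 22 means sqrt(x^2 + y^2) = 22
This is a circle of radius 22 centered at the origin


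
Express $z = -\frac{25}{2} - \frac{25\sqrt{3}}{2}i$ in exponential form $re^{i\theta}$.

r = |z| = sqrt((-25/2)^2 + (-25*sqrt(3)/2)^2) = sqrt(625/4 + 1875/4) = sqrt(625) = 25
θ = arctan(b/a) = arctan(-21.6506/-12.5) (quadrant-adjusted) = -120° = -2π/3
z = 25e^(-i*2π/3)


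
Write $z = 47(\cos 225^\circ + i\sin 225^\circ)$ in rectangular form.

a = r cos θ = 47 * -sqrt(2)/2 = -47*sqrt(2)/2
b = r sin θ = 47 * -sqrt(2)/2 = -47*sqrt(2)/2
z = -47*sqrt(2)/2 - (47*sqrt(2)/2)i


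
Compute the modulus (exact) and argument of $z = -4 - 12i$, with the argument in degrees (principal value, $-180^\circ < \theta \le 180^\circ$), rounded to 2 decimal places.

|z| = sqrt((-4)^2 + (-12)^2) = sqrt(160)
arg(z) = arctan(b/a) = arctan(-12/-4) (quadrant-adjusted) = -108.43°


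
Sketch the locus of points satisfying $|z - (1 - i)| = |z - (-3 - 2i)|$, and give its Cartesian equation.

|z - z1| = |z - z2| means z is equidistant from z1 and z2,
i.e. the perpendicular bisector of the segment from (1, -1) to (-3, -2) (midpoint (-1, -3/2)).
With z = x + yi, square both sides:
(x - 1)^2 + (y - (-1))^2 = (x - (-3))^2 + (y - (-2))^2
The x^2 and y^2 terms cancel: -8x + (-2)y = 13 - 2 = 11
Simplify: 8x + 2y = -11
Locus: Perpendicular bisector of the segment from (1, -1) to (-3, -2): the line 8x + 2y = -11


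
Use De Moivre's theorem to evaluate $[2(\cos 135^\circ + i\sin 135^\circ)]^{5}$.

By De Moivre: z^n = r^n(cos(nθ) + i sin(nθ))
= 2^5(cos(5*135°) + i sin(5*135°))
= 32(cos 315° + i sin 315°)
= 16*sqrt(2) - 16*sqrt(2)i


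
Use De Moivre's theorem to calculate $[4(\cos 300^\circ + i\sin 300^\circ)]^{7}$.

By De Moivre: z^n = r^n(cos(nθ) + i sin(nθ))
= 4^7(cos(7*300°) + i sin(7*300°))
= 16384(cos 300° + i sin 300°)
= 8192 - 8192*sqrt(3)i


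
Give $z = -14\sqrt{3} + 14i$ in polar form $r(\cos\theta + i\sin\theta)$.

r = |z| = sqrt(a^2 + b^2) = sqrt((-14*sqrt(3))^2 + (14)^2) = sqrt(588 + 196) = sqrt(784) = 28
θ = arctan(b/a) = arctan(14/-24.2487) (quadrant-adjusted) = 150°
z = 28(cos 150° + i sin 150°)


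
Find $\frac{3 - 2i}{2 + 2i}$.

Multiply numerator and denominator by conjugate (2 - 2i):
= (3 - 2i)(2 - 2i) / (2^2 + 2^2)
= (2 - 10i) / 8
Divide through by 2: (1 - 5i) / 4
= 1/4 - (5/4)i


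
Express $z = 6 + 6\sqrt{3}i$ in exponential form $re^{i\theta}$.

r = |z| = sqrt((6)^2 + (6*sqrt(3))^2) = sqrt(36 + 108) = sqrt(144) = 12
θ = arctan(b/a) = arctan(10.3923/6) (quadrant-adjusted) = 60° = π/3
z = 12e^(i*π/3)


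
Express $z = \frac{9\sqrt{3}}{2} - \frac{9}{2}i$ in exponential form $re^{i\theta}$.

r = |z| = sqrt((9*sqrt(3)/2)^2 + (-9/2)^2) = sqrt(243/4 + 81/4) = sqrt(81) = 9
θ = arctan(b/a) = arctan(-4.5/7.7942) (quadrant-adjusted) = -30° = -π/6
z = 9e^(-i*π/6)


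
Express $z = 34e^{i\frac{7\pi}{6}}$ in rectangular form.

a = r cos θ = 34 * -sqrt(3)/2 = -17*sqrt(3)
b = r sin θ = 34 * -1/2 = -17
z = -17*sqrt(3) - 17i


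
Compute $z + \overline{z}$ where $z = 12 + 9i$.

z + conjugate(z) = (a + bi) + (a - bi) = 2a
= 2 * 12 = 24


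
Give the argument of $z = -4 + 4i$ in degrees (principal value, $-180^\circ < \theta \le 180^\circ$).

θ = arctan(b/a) = arctan(4/-4) (quadrant-adjusted) = 135°


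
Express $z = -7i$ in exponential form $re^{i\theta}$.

r = |z| = sqrt((0)^2 + (-7)^2) = sqrt(0 + 49) = sqrt(49) = 7
a = 0 and b < 0, so z lies on the negative imaginary axis: θ = -90° = -π/2
z = 7e^(-i*π/2)


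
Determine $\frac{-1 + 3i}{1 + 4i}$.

Multiply numerator and denominator by conjugate (1 - 4i):
= (-1 + 3i)(1 - 4i) / (1^2 + 4^2)
= (11 + 7i) / 17
= 11/17 + (7/17)i


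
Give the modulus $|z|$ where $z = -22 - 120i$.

|z| = sqrt(a^2 + b^2) = sqrt((-22)^2 + (-120)^2) = sqrt(14884) = 122


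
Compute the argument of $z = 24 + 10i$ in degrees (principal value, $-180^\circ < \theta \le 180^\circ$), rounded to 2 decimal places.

θ = arctan(b/a) = arctan(10/24) (quadrant-adjusted) = 22.62°


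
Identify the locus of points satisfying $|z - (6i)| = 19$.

|z - z0| = r describes a circle centered at z0 with radius r
Here z0 = 6i and r = 19
Locus: Circle centered at (0, 6) with radius 19


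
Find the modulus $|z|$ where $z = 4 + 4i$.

|z| = sqrt(a^2 + b^2) = sqrt(4^2 + 4^2) = sqrt(32) = sqrt(32)


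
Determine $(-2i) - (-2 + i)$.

(0 - (-2)) + (-2 - 1)i = 2 - 3i


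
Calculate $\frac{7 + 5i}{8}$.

Divisor is real, so divide each part by 8:
= 7/8 + (5/8)i


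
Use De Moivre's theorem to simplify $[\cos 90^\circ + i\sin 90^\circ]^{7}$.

By De Moivre: z^n = r^n(cos(nθ) + i sin(nθ))
= 1^7(cos(7*90°) + i sin(7*90°))
= 1(cos 270° + i sin 270°)
= -i


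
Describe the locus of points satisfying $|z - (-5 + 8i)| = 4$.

|z - z0| = r describes a circle centered at z0 with radius r
Here z0 = -5 + 8i and r = 4
Locus: Circle centered at (-5, 8) with radius 4


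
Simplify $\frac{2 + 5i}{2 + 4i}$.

Multiply numerator and denominator by conjugate (2 - 4i):
= (2 + 5i)(2 - 4i) / (2^2 + 4^2)
= (24 + 2i) / 20
Divide through by 2: (12 + i) / 10
= 6/5 + (1/10)i


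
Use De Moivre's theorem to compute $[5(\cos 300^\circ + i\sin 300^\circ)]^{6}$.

By De Moivre: z^n = r^n(cos(nθ) + i sin(nθ))
= 5^6(cos(6*300°) + i sin(6*300°))
= 15625(cos 0° + i sin 0°)
= 15625


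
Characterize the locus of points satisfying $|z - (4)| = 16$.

|z - z0| = r describes a circle centered at z0 with radius r
Here z0 = 4 and r = 16
Locus: Circle centered at (4, 0) with radius 16


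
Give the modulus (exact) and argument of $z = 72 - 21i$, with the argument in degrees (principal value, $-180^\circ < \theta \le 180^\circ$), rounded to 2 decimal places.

|z| = sqrt(72^2 + (-21)^2) = 75
arg(z) = arctan(b/a) = arctan(-21/72) (quadrant-adjusted) = -16.26°


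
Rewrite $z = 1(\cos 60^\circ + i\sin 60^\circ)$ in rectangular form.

a = r cos θ = 1 * 1/2 = 1/2
b = r sin θ = 1 * sqrt(3)/2 = sqrt(3)/2
z = 1/2 + (sqrt(3)/2)i


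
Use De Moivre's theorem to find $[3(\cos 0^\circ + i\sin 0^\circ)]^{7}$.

By De Moivre: z^n = r^n(cos(nθ) + i sin(nθ))
= 3^7(cos(7*0°) + i sin(7*0°))
= 2187(cos 0° + i sin 0°)
= 2187


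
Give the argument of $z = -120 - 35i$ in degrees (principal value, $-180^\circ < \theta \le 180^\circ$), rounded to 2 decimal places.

θ = arctan(b/a) = arctan(-35/-120) (quadrant-adjusted) = -163.74°


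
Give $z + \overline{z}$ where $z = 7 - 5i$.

z + conjugate(z) = (a + bi) + (a - bi) = 2a
= 2 * 7 = 14


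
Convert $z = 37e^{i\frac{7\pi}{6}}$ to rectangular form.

a = r cos θ = 37 * -sqrt(3)/2 = -37*sqrt(3)/2
b = r sin θ = 37 * -1/2 = -37/2
z = -37*sqrt(3)/2 - (37/2)i


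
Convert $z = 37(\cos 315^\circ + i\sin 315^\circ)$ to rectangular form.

a = r cos θ = 37 * sqrt(2)/2 = 37*sqrt(2)/2
b = r sin θ = 37 * -sqrt(2)/2 = -37*sqrt(2)/2
z = 37*sqrt(2)/2 - (37*sqrt(2)/2)i


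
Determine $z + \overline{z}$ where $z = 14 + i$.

z + conjugate(z) = (a + bi) + (a - bi) = 2a
= 2 * 14 = 28


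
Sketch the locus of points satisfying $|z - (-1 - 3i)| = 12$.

|z - z0| = r describes a circle centered at z0 with radius r
Here z0 = -1 - 3i and r = 12
Locus: Circle centered at (-1, -3) with radius 12


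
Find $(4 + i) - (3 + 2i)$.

(4 - 3) + (1 - 2)i = 1 - i


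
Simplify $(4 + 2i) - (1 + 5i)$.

(4 - 1) + (2 - 5)i = 3 - 3i


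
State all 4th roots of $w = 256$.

|w| = 256, arg(w) = 0°
Root modulus = 256^(1/4) = 4
Root arguments: θ_k = (0° + 360°k)/4 for k = 0, 1, ..., 3
Roots: 4, 4i, -4, -4i


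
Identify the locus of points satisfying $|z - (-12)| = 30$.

|z - z0| = r describes a circle centered at z0 with radius r
Here z0 = -12 and r = 30
Locus: Circle centered at (-12, 0) with radius 30


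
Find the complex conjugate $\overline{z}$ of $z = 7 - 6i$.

If z = a + bi, then conjugate(z) = a - bi
conjugate(7 - 6i) = 7 + 6i


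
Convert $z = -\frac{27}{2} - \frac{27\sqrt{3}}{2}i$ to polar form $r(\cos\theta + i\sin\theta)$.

r = |z| = sqrt(a^2 + b^2) = sqrt((-27/2)^2 + (-27*sqrt(3)/2)^2) = sqrt(729/4 + 2187/4) = sqrt(729) = 27
θ = arctan(b/a) = arctan(-23.3827/-13.5) (quadrant-adjusted) = 240°
z = 27(cos 240° + i sin 240°)


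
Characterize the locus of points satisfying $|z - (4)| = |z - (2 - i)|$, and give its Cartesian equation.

|z - z1| = |z - z2| means z is equidistant from z1 and z2,
i.e. the perpendicular bisector of the segment from (4, 0) to (2, -1) (midpoint (3, -1/2)).
With z = x + yi, square both sides:
(x - 4)^2 + (y - 0)^2 = (x - 2)^2 + (y - (-1))^2
The x^2 and y^2 terms cancel: -4x + (-2)y = 5 - 16 = -11
Simplify: 4x + 2y = 11
Locus: Perpendicular bisector of the segment from (4, 0) to (2, -1): the line 4x + 2y = 11


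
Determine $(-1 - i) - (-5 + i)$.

(-1 - (-5)) + (-1 - 1)i = 4 - 2i


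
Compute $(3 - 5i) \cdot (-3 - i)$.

(a1*a2 - b1*b2) + (a1*b2 + b1*a2)i
= (-9 - 5) + (-3 + 15)i
= -14 + 12i


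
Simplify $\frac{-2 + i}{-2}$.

Divisor is real, so divide each part by -2:
= 1 - (1/2)i


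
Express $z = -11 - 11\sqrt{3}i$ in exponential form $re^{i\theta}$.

r = |z| = sqrt((-11)^2 + (-11*sqrt(3))^2) = sqrt(121 + 363) = sqrt(484) = 22
θ = arctan(b/a) = arctan(-19.0526/-11) (quadrant-adjusted) = -120° = -2π/3
z = 22e^(-i*2π/3)


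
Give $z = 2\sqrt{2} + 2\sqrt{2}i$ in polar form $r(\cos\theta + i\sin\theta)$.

r = |z| = sqrt(a^2 + b^2) = sqrt((2*sqrt(2))^2 + (2*sqrt(2))^2) = sqrt(8 + 8) = sqrt(16) = 4
θ = arctan(b/a) = arctan(2.8284/2.8284) (quadrant-adjusted) = 45°
z = 4(cos 45° + i sin 45°)


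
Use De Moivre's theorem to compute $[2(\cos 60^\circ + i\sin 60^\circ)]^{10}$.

By De Moivre: z^n = r^n(cos(nθ) + i sin(nθ))
= 2^10(cos(10*60°) + i sin(10*60°))
= 1024(cos 240° + i sin 240°)
= -512 - 512*sqrt(3)i


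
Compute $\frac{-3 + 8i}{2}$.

Divisor is real, so divide each part by 2:
= -3/2 + 4i


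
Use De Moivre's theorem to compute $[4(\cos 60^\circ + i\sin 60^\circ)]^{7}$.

By De Moivre: z^n = r^n(cos(nθ) + i sin(nθ))
= 4^7(cos(7*60°) + i sin(7*60°))
= 16384(cos 60° + i sin 60°)
= 8192 + 8192*sqrt(3)i


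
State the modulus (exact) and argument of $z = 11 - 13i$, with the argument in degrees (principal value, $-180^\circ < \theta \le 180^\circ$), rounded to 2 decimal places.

|z| = sqrt(11^2 + (-13)^2) = sqrt(290)
arg(z) = arctan(b/a) = arctan(-13/11) (quadrant-adjusted) = -49.76°


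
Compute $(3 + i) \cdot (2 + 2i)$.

(a1*a2 - b1*b2) + (a1*b2 + b1*a2)i
= (6 - 2) + (6 + 2)i
= 4 + 8i


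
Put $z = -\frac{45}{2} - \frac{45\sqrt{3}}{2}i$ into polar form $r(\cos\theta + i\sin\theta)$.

r = |z| = sqrt(a^2 + b^2) = sqrt((-45/2)^2 + (-45*sqrt(3)/2)^2) = sqrt(2025/4 + 6075/4) = sqrt(2025) = 45
θ = arctan(b/a) = arctan(-38.9711/-22.5) (quadrant-adjusted) = 240°
z = 45(cos 240° + i sin 240°)


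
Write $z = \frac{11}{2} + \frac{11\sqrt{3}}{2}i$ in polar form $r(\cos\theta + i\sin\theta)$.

r = |z| = sqrt(a^2 + b^2) = sqrt((11/2)^2 + (11*sqrt(3)/2)^2) = sqrt(121/4 + 363/4) = sqrt(121) = 11
θ = arctan(b/a) = arctan(9.5263/5.5) (quadrant-adjusted) = 60°
z = 11(cos 60° + i sin 60°)


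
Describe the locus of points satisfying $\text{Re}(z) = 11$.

Re(z) = x where z = x + yi; the equation x = 11 is satisfied by all points with that x-coordinate
Locus: Vertical line x = 11


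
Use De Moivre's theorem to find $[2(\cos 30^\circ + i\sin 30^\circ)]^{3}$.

By De Moivre: z^n = r^n(cos(nθ) + i sin(nθ))
= 2^3(cos(3*30°) + i sin(3*30°))
= 8(cos 90° + i sin 90°)
= 8i


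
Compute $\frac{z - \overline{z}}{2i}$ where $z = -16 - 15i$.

z - conjugate(z) = 2bi
(z - conjugate(z))/(2i) = 2bi/(2i) = b = -15


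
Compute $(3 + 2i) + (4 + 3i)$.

(3 + 4) + (2 + 3)i = 7 + 5i


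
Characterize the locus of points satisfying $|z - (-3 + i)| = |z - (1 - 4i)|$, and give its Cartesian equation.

|z - z1| = |z - z2| means z is equidistant from z1 and z2,
i.e. the perpendicular bisector of the segment from (-3, 1) to (1, -4) (midpoint (-1, -3/2)).
With z = x + yi, square both sides:
(x - (-3))^2 + (y - 1)^2 = (x - 1)^2 + (y - (-4))^2
The x^2 and y^2 terms cancel: 8x + (-10)y = 17 - 10 = 7
Simplify: 8x - 10y = 7
Locus: Perpendicular bisector of the segment from (-3, 1) to (1, -4): the line 8x - 10y = 7


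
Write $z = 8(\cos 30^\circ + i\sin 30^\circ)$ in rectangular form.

a = r cos θ = 8 * sqrt(3)/2 = 4*sqrt(3)
b = r sin θ = 8 * 1/2 = 4
z = 4*sqrt(3) + 4i


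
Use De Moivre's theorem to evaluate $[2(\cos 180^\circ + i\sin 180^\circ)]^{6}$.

By De Moivre: z^n = r^n(cos(nθ) + i sin(nθ))
= 2^6(cos(6*180°) + i sin(6*180°))
= 64(cos 0° + i sin 0°)
= 64


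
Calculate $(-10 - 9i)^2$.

(a + bi)^2 = a^2 - b^2 + 2abi
= (-10)^2 - (-9)^2 + 2*(-10)*(-9)i
= 19 + 180i


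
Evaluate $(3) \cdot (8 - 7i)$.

(a1*a2 - b1*b2) + (a1*b2 + b1*a2)i
= (24 - 0) + (-21 + 0)i
= 24 - 21i


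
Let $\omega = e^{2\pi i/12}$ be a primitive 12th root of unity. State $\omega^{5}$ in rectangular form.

ω^5 = e^(2πi·5/12) = e^(i·5π/6)
= cos(5π/6) + i sin(5π/6)
= -sqrt(3)/2 + (1/2)i


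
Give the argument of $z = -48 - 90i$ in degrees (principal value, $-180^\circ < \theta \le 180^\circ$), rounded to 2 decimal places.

θ = arctan(b/a) = arctan(-90/-48) (quadrant-adjusted) = -118.07°


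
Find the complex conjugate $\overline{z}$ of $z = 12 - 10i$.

If z = a + bi, then conjugate(z) = a - bi
conjugate(12 - 10i) = 12 + 10i


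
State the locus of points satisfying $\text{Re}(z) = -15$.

Re(z) = x where z = x + yi; the equation x = -15 is satisfied by all points with that x-coordinate
Locus: Vertical line x = -15


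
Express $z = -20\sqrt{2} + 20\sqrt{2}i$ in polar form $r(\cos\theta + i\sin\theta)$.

r = |z| = sqrt(a^2 + b^2) = sqrt((-20*sqrt(2))^2 + (20*sqrt(2))^2) = sqrt(800 + 800) = sqrt(1600) = 40
θ = arctan(b/a) = arctan(28.2843/-28.2843) (quadrant-adjusted) = 135°
z = 40(cos 135° + i sin 135°)


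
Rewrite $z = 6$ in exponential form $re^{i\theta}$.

r = |z| = sqrt((6)^2 + (0)^2) = sqrt(36 + 0) = sqrt(36) = 6
b = 0 and a > 0, so z lies on the positive real axis: θ = 0
z = 6e^(i*0) = 6


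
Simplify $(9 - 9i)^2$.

(a + bi)^2 = a^2 - b^2 + 2abi
= 9^2 - (-9)^2 + 2*9*(-9)i
= -162i


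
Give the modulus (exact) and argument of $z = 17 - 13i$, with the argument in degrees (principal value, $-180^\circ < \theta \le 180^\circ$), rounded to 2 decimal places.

|z| = sqrt(17^2 + (-13)^2) = sqrt(458)
arg(z) = arctan(b/a) = arctan(-13/17) (quadrant-adjusted) = -37.41°


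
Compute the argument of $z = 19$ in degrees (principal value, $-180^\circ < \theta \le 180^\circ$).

b = 0 and a > 0, so z lies on the positive real axis: θ = 0°


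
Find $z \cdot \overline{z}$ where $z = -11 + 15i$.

z * conjugate(z) = |z|^2 = a^2 + b^2
= (-11)^2 + 15^2 = 346


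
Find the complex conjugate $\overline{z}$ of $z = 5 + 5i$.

If z = a + bi, then conjugate(z) = a - bi
conjugate(5 + 5i) = 5 - 5i


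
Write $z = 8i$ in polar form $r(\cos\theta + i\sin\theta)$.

r = |z| = sqrt(a^2 + b^2) = sqrt((0)^2 + (8)^2) = sqrt(0 + 64) = sqrt(64) = 8
a = 0 and b > 0, so z lies on the positive imaginary axis: θ = 90°
z = 8(cos 90° + i sin 90°)


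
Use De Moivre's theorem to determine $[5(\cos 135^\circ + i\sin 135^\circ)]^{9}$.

By De Moivre: z^n = r^n(cos(nθ) + i sin(nθ))
= 5^9(cos(9*135°) + i sin(9*135°))
= 1953125(cos 135° + i sin 135°)
= -1953125*sqrt(2)/2 + (1953125*sqrt(2)/2)i


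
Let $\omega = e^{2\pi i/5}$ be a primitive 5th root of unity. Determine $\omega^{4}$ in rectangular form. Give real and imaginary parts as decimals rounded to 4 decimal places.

ω^4 = e^(2πi·4/5) = e^(i·8π/5)
= cos(8π/5) + i sin(8π/5)
= 0.3090 - 0.9511i


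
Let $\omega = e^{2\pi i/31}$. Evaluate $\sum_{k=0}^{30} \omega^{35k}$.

Let ζ = ω^35 = e^(2πi·35/31). Since 31 ∤ 35, ζ ≠ 1.
Sum = Σ_{k=0}^{30} ζ^k = (ζ^31 - 1)/(ζ - 1) = (ω^{35·31} - 1)/(ζ - 1) = (1 - 1)/(ζ - 1) = 0


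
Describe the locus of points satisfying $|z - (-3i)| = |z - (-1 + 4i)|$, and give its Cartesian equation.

|z - z1| = |z - z2| means z is equidistant from z1 and z2,
i.e. the perpendicular bisector of the segment from (0, -3) to (-1, 4) (midpoint (-1/2, 1/2)).
With z = x + yi, square both sides:
(x - 0)^2 + (y - (-3))^2 = (x - (-1))^2 + (y - 4)^2
The x^2 and y^2 terms cancel: -2x + 14y = 17 - 9 = 8
Simplify: x - 7y = -4
Locus: Perpendicular bisector of the segment from (0, -3) to (-1, 4): the line x - 7y = -4


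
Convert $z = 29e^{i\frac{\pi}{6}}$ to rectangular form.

a = r cos θ = 29 * sqrt(3)/2 = 29*sqrt(3)/2
b = r sin θ = 29 * 1/2 = 29/2
z = 29*sqrt(3)/2 + (29/2)i


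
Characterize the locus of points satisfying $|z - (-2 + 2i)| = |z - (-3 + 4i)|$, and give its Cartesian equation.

|z - z1| = |z - z2| means z is equidistant from z1 and z2,
i.e. the perpendicular bisector of the segment from (-2, 2) to (-3, 4) (midpoint (-5/2, 3)).
With z = x + yi, square both sides:
(x - (-2))^2 + (y - 2)^2 = (x - (-3))^2 + (y - 4)^2
The x^2 and y^2 terms cancel: -2x + 4y = 25 - 8 = 17
Simplify: 2x - 4y = -17
Locus: Perpendicular bisector of the segment from (-2, 2) to (-3, 4): the line 2x - 4y = -17


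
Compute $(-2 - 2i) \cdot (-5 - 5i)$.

(a1*a2 - b1*b2) + (a1*b2 + b1*a2)i
= (10 - 10) + (10 + 10)i
= 20i


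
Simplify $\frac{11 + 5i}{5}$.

Divisor is real, so divide each part by 5:
= 11/5 + i


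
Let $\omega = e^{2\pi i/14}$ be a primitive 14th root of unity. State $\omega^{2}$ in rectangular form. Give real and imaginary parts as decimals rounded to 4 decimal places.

ω^2 = e^(2πi·2/14) = e^(i·2π/7)
= cos(2π/7) + i sin(2π/7)
= 0.6235 + 0.7818i


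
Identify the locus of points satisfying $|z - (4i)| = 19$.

|z - z0| = r describes a circle centered at z0 with radius r
Here z0 = 4i and r = 19
Locus: Circle centered at (0, 4) with radius 19


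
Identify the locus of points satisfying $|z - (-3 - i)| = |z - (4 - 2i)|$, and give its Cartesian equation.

|z - z1| = |z - z2| means z is equidistant from z1 and z2,
i.e. the perpendicular bisector of the segment from (-3, -1) to (4, -2) (midpoint (1/2, -3/2)).
With z = x + yi, square both sides:
(x - (-3))^2 + (y - (-1))^2 = (x - 4)^2 + (y - (-2))^2
The x^2 and y^2 terms cancel: 14x + (-2)y = 20 - 10 = 10
Simplify: 7x - y = 5
Locus: Perpendicular bisector of the segment from (-3, -1) to (4, -2): the line 7x - y = 5


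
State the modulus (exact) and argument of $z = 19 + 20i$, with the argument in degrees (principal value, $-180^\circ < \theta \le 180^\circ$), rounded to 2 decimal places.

|z| = sqrt(19^2 + 20^2) = sqrt(761)
arg(z) = arctan(b/a) = arctan(20/19) (quadrant-adjusted) = 46.47°


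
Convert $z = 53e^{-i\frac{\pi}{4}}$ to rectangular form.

a = r cos θ = 53 * sqrt(2)/2 = 53*sqrt(2)/2
b = r sin θ = 53 * -sqrt(2)/2 = -53*sqrt(2)/2
z = 53*sqrt(2)/2 - (53*sqrt(2)/2)i


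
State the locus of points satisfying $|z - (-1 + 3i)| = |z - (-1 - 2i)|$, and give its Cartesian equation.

|z - z1| = |z - z2| means z is equidistant from z1 and z2,
i.e. the perpendicular bisector of the segment from (-1, 3) to (-1, -2) (midpoint (-1, 1/2)).
With z = x + yi, square both sides:
(x - (-1))^2 + (y - 3)^2 = (x - (-1))^2 + (y - (-2))^2
The x^2 and y^2 terms cancel: 0x + (-10)y = 5 - 10 = -5
Simplify: y = 1/2
Locus: Perpendicular bisector of the segment from (-1, 3) to (-1, -2): the line y = 1/2


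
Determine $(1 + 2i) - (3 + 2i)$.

(1 - 3) + (2 - 2)i = -2


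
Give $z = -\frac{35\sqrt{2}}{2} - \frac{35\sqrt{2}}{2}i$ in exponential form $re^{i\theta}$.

r = |z| = sqrt((-35*sqrt(2)/2)^2 + (-35*sqrt(2)/2)^2) = sqrt(1225/2 + 1225/2) = sqrt(1225) = 35
θ = arctan(b/a) = arctan(-24.7487/-24.7487) (quadrant-adjusted) = -135° = -3π/4
z = 35e^(-i*3π/4)


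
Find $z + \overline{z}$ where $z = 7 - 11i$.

z + conjugate(z) = (a + bi) + (a - bi) = 2a
= 2 * 7 = 14


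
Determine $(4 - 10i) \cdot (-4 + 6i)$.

(a1*a2 - b1*b2) + (a1*b2 + b1*a2)i
= (-16 - (-60)) + (24 + 40)i
= 44 + 64i


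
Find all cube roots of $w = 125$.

|w| = 125, arg(w) = 0°
Root modulus = 125^(1/3) = 5
Root arguments: θ_k = (0° + 360°k)/3 for k = 0, 1, ..., 2
Roots: 5, -5/2 + (5*sqrt(3)/2)i, -5/2 - (5*sqrt(3)/2)i


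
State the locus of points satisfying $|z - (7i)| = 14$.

|z - z0| = r describes a circle centered at z0 with radius r
Here z0 = 7i and r = 14
Locus: Circle centered at (0, 7) with radius 14


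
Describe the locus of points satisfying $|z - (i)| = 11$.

|z - z0| = r describes a circle centered at z0 with radius r
Here z0 = i and r = 11
Locus: Circle centered at (0, 1) with radius 11


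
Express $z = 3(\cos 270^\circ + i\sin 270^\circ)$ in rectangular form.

a = r cos θ = 3 * 0 = 0
b = r sin θ = 3 * -1 = -3
z = -3i


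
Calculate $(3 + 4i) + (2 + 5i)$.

(3 + 2) + (4 + 5)i = 5 + 9i


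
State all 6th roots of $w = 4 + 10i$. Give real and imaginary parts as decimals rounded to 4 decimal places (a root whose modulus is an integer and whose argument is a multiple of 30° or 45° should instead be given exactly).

|w| = sqrt(116) ≈ 10.770330, arg(w) ≈ 68.198591°
Root modulus = sqrt(116)^(1/6) ≈ 1.486066
Root arguments: θ_k = (arg(w) + 360°k)/6 for k = 0, 1, ..., 5
Compute each root as (root modulus)(cos θ_k + i sin θ_k) using full-precision intermediates, then round to 4 decimal places.
Roots: 1.4569 + 0.2929i, 0.4748 + 1.4082i, -0.9821 + 1.1153i, -1.4569 - 0.2929i, -0.4748 - 1.4082i, 0.9821 - 1.1153i


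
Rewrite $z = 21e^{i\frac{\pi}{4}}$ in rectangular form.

a = r cos θ = 21 * sqrt(2)/2 = 21*sqrt(2)/2
b = r sin θ = 21 * sqrt(2)/2 = 21*sqrt(2)/2
z = 21*sqrt(2)/2 + (21*sqrt(2)/2)i


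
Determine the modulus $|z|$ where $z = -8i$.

|z| = sqrt(a^2 + b^2) = sqrt(0^2 + (-8)^2) = sqrt(64) = 8


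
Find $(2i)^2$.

(a + bi)^2 = a^2 - b^2 + 2abi
= 0^2 - 2^2 + 2*0*2i
= -4


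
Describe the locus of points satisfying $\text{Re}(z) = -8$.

Re(z) = x where z = x + yi; the equation x = -8 is satisfied by all points with that x-coordinate
Locus: Vertical line x = -8


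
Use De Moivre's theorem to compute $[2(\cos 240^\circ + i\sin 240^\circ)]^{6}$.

By De Moivre: z^n = r^n(cos(nθ) + i sin(nθ))
= 2^6(cos(6*240°) + i sin(6*240°))
= 64(cos 0° + i sin 0°)
= 64


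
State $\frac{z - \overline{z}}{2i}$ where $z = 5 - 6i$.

z - conjugate(z) = 2bi
(z - conjugate(z))/(2i) = 2bi/(2i) = b = -6


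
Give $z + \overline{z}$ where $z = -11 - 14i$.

z + conjugate(z) = (a + bi) + (a - bi) = 2a
= 2 * (-11) = -22


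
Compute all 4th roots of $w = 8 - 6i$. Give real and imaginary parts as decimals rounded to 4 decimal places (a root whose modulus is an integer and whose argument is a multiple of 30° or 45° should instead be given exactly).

|w| = 10, arg(w) ≈ 323.130102°
Root modulus = 10^(1/4) ≈ 1.778279
Root arguments: θ_k = (arg(w) + 360°k)/4 for k = 0, 1, ..., 3
Compute each root as (root modulus)(cos θ_k + i sin θ_k) using full-precision intermediates, then round to 4 decimal places.
Roots: 0.2848 + 1.7553i, -1.7553 + 0.2848i, -0.2848 - 1.7553i, 1.7553 - 0.2848i


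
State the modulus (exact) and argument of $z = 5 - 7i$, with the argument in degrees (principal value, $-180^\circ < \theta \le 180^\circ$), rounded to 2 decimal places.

|z| = sqrt(5^2 + (-7)^2) = sqrt(74)
arg(z) = arctan(b/a) = arctan(-7/5) (quadrant-adjusted) = -54.46°


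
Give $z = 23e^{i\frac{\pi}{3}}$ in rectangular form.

a = r cos θ = 23 * 1/2 = 23/2
b = r sin θ = 23 * sqrt(3)/2 = 23*sqrt(3)/2
z = 23/2 + (23*sqrt(3)/2)i


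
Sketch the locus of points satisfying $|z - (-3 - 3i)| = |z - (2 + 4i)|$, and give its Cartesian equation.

|z - z1| = |z - z2| means z is equidistant from z1 and z2,
i.e. the perpendicular bisector of the segment from (-3, -3) to (2, 4) (midpoint (-1/2, 1/2)).
With z = x + yi, square both sides:
(x - (-3))^2 + (y - (-3))^2 = (x - 2)^2 + (y - 4)^2
The x^2 and y^2 terms cancel: 10x + 14y = 20 - 18 = 2
Simplify: 5x + 7y = 1
Locus: Perpendicular bisector of the segment from (-3, -3) to (2, 4): the line 5x + 7y = 1


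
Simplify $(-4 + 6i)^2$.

(a + bi)^2 = a^2 - b^2 + 2abi
= (-4)^2 - 6^2 + 2*(-4)*6i
= -20 - 48i


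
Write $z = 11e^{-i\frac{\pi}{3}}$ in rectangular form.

a = r cos θ = 11 * 1/2 = 11/2
b = r sin θ = 11 * -sqrt(3)/2 = -11*sqrt(3)/2
z = 11/2 - (11*sqrt(3)/2)i


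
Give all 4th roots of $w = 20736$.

|w| = 20736, arg(w) = 0°
Root modulus = 20736^(1/4) = 12
Root arguments: θ_k = (0° + 360°k)/4 for k = 0, 1, ..., 3
Roots: 12, 12i, -12, -12i


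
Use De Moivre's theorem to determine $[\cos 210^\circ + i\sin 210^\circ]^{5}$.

By De Moivre: z^n = r^n(cos(nθ) + i sin(nθ))
= 1^5(cos(5*210°) + i sin(5*210°))
= 1(cos 330° + i sin 330°)
= sqrt(3)/2 - (1/2)i


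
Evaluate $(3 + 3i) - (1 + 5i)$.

(3 - 1) + (3 - 5)i = 2 - 2i


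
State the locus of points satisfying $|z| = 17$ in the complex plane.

|z| = 17 means sqrt(x^2 + y^2) = 17
This is a circle of radius 17 centered at the origin


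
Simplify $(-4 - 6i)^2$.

(a + bi)^2 = a^2 - b^2 + 2abi
= (-4)^2 - (-6)^2 + 2*(-4)*(-6)i
= -20 + 48i


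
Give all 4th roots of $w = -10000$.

|w| = 10000, arg(w) = 180°
Root modulus = 10000^(1/4) = 10
Root arguments: θ_k = (180° + 360°k)/4 for k = 0, 1, ..., 3
Roots: 5*sqrt(2) + 5*sqrt(2)i, -5*sqrt(2) + 5*sqrt(2)i, -5*sqrt(2) - 5*sqrt(2)i, 5*sqrt(2) - 5*sqrt(2)i


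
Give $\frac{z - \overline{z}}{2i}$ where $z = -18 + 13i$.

z - conjugate(z) = 2bi
(z - conjugate(z))/(2i) = 2bi/(2i) = b = 13


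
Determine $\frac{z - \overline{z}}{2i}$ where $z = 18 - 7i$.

z - conjugate(z) = 2bi
(z - conjugate(z))/(2i) = 2bi/(2i) = b = -7


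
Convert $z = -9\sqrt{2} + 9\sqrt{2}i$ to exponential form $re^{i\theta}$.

r = |z| = sqrt((-9*sqrt(2))^2 + (9*sqrt(2))^2) = sqrt(162 + 162) = sqrt(324) = 18
θ = arctan(b/a) = arctan(12.7279/-12.7279) (quadrant-adjusted) = 135° = 3π/4
z = 18e^(i*3π/4)


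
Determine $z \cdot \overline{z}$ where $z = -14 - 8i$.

z * conjugate(z) = |z|^2 = a^2 + b^2
= (-14)^2 + (-8)^2 = 260


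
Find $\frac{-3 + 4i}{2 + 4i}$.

Multiply numerator and denominator by conjugate (2 - 4i):
= (-3 + 4i)(2 - 4i) / (2^2 + 4^2)
= (10 + 20i) / 20
Divide through by 10: (1 + 2i) / 2
= 1/2 + i


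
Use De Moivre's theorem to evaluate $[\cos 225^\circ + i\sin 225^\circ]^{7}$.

By De Moivre: z^n = r^n(cos(nθ) + i sin(nθ))
= 1^7(cos(7*225°) + i sin(7*225°))
= 1(cos 135° + i sin 135°)
= -sqrt(2)/2 + (sqrt(2)/2)i


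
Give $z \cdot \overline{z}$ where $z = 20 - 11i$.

z * conjugate(z) = |z|^2 = a^2 + b^2
= 20^2 + (-11)^2 = 521


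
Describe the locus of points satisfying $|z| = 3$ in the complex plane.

|z| = 3 means sqrt(x^2 + y^2) = 3
This is a circle of radius 3 centered at the origin


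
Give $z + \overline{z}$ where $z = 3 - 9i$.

z + conjugate(z) = (a + bi) + (a - bi) = 2a
= 2 * 3 = 6


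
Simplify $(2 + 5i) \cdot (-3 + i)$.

(a1*a2 - b1*b2) + (a1*b2 + b1*a2)i
= (-6 - 5) + (2 + (-15))i
= -11 - 13i


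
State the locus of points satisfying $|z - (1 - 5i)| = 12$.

|z - z0| = r describes a circle centered at z0 with radius r
Here z0 = 1 - 5i and r = 12
Locus: Circle centered at (1, -5) with radius 12


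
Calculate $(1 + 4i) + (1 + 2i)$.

(1 + 1) + (4 + 2)i = 2 + 6i


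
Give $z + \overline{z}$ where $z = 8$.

z + conjugate(z) = (a + bi) + (a - bi) = 2a
= 2 * 8 = 16


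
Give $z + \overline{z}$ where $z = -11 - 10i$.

z + conjugate(z) = (a + bi) + (a - bi) = 2a
= 2 * (-11) = -22


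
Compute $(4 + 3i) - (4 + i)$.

(4 - 4) + (3 - 1)i = 2i


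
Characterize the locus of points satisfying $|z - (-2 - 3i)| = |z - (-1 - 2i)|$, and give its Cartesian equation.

|z - z1| = |z - z2| means z is equidistant from z1 and z2,
i.e. the perpendicular bisector of the segment from (-2, -3) to (-1, -2) (midpoint (-3/2, -5/2)).
With z = x + yi, square both sides:
(x - (-2))^2 + (y - (-3))^2 = (x - (-1))^2 + (y - (-2))^2
The x^2 and y^2 terms cancel: 2x + 2y = 5 - 13 = -8
Simplify: x + y = -4
Locus: Perpendicular bisector of the segment from (-2, -3) to (-1, -2): the line x + y = -4


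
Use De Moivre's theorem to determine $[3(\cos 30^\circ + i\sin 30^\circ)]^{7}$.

By De Moivre: z^n = r^n(cos(nθ) + i sin(nθ))
= 3^7(cos(7*30°) + i sin(7*30°))
= 2187(cos 210° + i sin 210°)
= -2187*sqrt(3)/2 - (2187/2)i


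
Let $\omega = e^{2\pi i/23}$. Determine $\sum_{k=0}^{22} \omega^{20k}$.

Let ζ = ω^20 = e^(2πi·20/23). Since 23 ∤ 20, ζ ≠ 1.
Sum = Σ_{k=0}^{22} ζ^k = (ζ^23 - 1)/(ζ - 1) = (ω^{20·23} - 1)/(ζ - 1) = (1 - 1)/(ζ - 1) = 0


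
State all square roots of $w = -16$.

|w| = 16, arg(w) = 180°
Root modulus = 16^(1/2) = 4
Root arguments: θ_k = (180° + 360°k)/2 for k = 0, 1, ..., 1
Roots: 4i, -4i


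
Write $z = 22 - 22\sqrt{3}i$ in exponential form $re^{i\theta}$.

r = |z| = sqrt((22)^2 + (-22*sqrt(3))^2) = sqrt(484 + 1452) = sqrt(1936) = 44
θ = arctan(b/a) = arctan(-38.1051/22) (quadrant-adjusted) = -60° = -π/3
z = 44e^(-i*π/3)


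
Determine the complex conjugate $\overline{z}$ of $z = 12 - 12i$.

If z = a + bi, then conjugate(z) = a - bi
conjugate(12 - 12i) = 12 + 12i


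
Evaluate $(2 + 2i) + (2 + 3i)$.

(2 + 2) + (2 + 3)i = 4 + 5i


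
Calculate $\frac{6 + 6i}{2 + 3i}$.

Multiply numerator and denominator by conjugate (2 - 3i):
= (6 + 6i)(2 - 3i) / (2^2 + 3^2)
= (30 - 6i) / 13
= 30/13 - (6/13)i


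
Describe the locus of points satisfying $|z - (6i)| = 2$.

|z - z0| = r describes a circle centered at z0 with radius r
Here z0 = 6i and r = 2
Locus: Circle centered at (0, 6) with radius 2


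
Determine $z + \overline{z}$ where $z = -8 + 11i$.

z + conjugate(z) = (a + bi) + (a - bi) = 2a
= 2 * (-8) = -16


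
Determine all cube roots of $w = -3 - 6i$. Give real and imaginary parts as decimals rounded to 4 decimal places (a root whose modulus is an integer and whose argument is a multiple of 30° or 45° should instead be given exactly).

|w| = sqrt(45) ≈ 6.708204, arg(w) ≈ 243.434949°
Root modulus = sqrt(45)^(1/3) ≈ 1.885973
Root arguments: θ_k = (arg(w) + 360°k)/3 for k = 0, 1, ..., 2
Compute each root as (root modulus)(cos θ_k + i sin θ_k) using full-precision intermediates, then round to 4 decimal places.
Roots: 0.2903 + 1.8635i, -1.7590 - 0.6803i, 1.4687 - 1.1832i


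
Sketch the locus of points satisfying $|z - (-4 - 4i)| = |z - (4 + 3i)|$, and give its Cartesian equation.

|z - z1| = |z - z2| means z is equidistant from z1 and z2,
i.e. the perpendicular bisector of the segment from (-4, -4) to (4, 3) (midpoint (0, -1/2)).
With z = x + yi, square both sides:
(x - (-4))^2 + (y - (-4))^2 = (x - 4)^2 + (y - 3)^2
The x^2 and y^2 terms cancel: 16x + 14y = 25 - 32 = -7
Simplify: 16x + 14y = -7
Locus: Perpendicular bisector of the segment from (-4, -4) to (4, 3): the line 16x + 14y = -7


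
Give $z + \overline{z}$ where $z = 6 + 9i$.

z + conjugate(z) = (a + bi) + (a - bi) = 2a
= 2 * 6 = 12


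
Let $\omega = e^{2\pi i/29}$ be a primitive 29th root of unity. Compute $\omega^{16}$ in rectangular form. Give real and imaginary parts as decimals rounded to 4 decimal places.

ω^16 = e^(2πi·16/29) = e^(i·32π/29)
= cos(32π/29) + i sin(32π/29)
= -0.9477 - 0.3193i


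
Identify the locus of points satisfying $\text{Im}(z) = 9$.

Im(z) = y where z = x + yi; the equation y = 9 is satisfied by all points with that y-coordinate
Locus: Horizontal line y = 9


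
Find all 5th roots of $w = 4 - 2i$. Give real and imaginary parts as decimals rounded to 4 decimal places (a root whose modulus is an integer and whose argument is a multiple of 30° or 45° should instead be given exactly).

|w| = sqrt(20) ≈ 4.472136, arg(w) ≈ 333.434949°
Root modulus = sqrt(20)^(1/5) ≈ 1.349283
Root arguments: θ_k = (arg(w) + 360°k)/5 for k = 0, 1, ..., 4
Compute each root as (root modulus)(cos θ_k + i sin θ_k) using full-precision intermediates, then round to 4 decimal places.
Roots: 0.5340 + 1.2391i, -1.0135 + 0.8908i, -1.1603 - 0.6886i, 0.2963 - 1.3163i, 1.3435 - 0.1249i


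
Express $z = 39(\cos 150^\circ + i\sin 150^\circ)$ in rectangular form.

a = r cos θ = 39 * -sqrt(3)/2 = -39*sqrt(3)/2
b = r sin θ = 39 * 1/2 = 39/2
z = -39*sqrt(3)/2 + (39/2)i


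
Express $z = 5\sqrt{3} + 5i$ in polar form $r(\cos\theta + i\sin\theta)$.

r = |z| = sqrt(a^2 + b^2) = sqrt((5*sqrt(3))^2 + (5)^2) = sqrt(75 + 25) = sqrt(100) = 10
θ = arctan(b/a) = arctan(5/8.6603) (quadrant-adjusted) = 30°
z = 10(cos 30° + i sin 30°)


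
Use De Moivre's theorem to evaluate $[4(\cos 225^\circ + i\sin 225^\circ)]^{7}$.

By De Moivre: z^n = r^n(cos(nθ) + i sin(nθ))
= 4^7(cos(7*225°) + i sin(7*225°))
= 16384(cos 135° + i sin 135°)
= -8192*sqrt(2) + 8192*sqrt(2)i
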